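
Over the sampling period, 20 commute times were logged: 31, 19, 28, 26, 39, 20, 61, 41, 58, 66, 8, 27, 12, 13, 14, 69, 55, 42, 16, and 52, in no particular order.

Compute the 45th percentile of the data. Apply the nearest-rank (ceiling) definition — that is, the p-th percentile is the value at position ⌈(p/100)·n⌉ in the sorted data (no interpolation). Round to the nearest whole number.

27

Sorted: 8, 12, 13, 14, 16, 19, 20, 26, 27, 28, 31, 39, 41, 42, 52, 55, 58, 61, 66, 69.
n = 20.
Position = ⌈45/100 · 20⌉ = ⌈9⌉ = 9.
The value at rank 9 is 27.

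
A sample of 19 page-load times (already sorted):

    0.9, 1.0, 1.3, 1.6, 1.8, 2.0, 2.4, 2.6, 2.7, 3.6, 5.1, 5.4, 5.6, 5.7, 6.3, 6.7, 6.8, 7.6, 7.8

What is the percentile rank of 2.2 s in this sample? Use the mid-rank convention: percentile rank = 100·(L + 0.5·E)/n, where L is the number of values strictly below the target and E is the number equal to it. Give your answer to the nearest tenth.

Count below 2.2: L = 6; count equal: E = 0; n = 19.
Percentile rank = 100·(6 + 0.5·0)/19 = 100·6/19 = 31.58.

31.6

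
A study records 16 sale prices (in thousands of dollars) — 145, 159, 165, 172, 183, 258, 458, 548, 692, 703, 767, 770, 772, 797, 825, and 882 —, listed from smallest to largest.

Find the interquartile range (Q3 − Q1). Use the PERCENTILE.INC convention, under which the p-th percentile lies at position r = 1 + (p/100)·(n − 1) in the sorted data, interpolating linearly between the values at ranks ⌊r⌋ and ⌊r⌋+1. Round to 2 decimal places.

n = 16.
P25: r = 4.75; ranks 4–5 are 172, 183; interpolating gives 180.25.
P75: r = 12.25; ranks 12–13 are 770, 772; interpolating gives 770.5.
Difference: 770.5 − 180.25 = 590.25.

590.25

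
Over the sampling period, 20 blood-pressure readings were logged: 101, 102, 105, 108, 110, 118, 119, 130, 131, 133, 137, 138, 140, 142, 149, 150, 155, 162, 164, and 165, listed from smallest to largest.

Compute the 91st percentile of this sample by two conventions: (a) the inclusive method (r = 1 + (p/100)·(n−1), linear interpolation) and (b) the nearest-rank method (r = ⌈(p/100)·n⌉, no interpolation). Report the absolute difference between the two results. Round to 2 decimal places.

1.42

n = 20.
(a) r = 18.29; between ranks 18 (162) and 19 (164): 162.58.
(b) the nearest-rank method: rank 19 → 164.
|162.58 − 164| = 1.42.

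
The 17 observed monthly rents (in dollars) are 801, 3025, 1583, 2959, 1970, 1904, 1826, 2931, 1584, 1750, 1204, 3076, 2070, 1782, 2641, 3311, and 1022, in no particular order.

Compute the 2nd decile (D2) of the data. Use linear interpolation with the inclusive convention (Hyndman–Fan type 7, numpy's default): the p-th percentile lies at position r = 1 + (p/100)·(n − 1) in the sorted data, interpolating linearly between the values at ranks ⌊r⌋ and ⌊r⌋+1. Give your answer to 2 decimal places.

1583.20

Sorted: 801, 1022, 1204, 1583, 1584, 1750, 1782, 1826, 1904, 1970, 2070, 2641, 2931, 2959, 3025, 3076, 3311.
n = 17.
r = 1 + (20/100)·(17 − 1) = 1 + 3.2 = 4.2.
Rank 4 is 1583 and rank 5 is 1584.
Interpolate: 1583 + 0.2·(1584 − 1583) = 1583 + 0.2·1 = 1583.2.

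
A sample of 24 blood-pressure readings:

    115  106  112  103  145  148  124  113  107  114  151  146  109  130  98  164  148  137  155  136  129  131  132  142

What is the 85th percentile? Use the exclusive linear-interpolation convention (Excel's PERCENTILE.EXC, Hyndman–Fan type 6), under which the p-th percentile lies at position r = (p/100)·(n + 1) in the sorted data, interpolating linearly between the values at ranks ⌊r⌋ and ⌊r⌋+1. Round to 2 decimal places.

148.75

Sorted: 98, 103, 106, 107, 109, 112, 113, 114, 115, 124, 129, 130, 131, 132, 136, 137, 142, 145, 146, 148, 148, 151, 155, 164.
n = 24.
r = (85/100)·(24 + 1) = 21.25.
Rank 21 is 148 and rank 22 is 151.
Interpolate: 148 + 0.25·(151 − 148) = 148 + 0.25·3 = 148.75.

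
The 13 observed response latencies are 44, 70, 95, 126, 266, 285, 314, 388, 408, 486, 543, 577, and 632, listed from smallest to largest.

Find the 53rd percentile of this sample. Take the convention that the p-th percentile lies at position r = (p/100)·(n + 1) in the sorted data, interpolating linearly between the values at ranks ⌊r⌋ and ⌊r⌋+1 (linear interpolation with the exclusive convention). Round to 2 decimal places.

345.08

n = 13.
r = (53/100)·(13 + 1) = 7.42.
Rank 7 is 314 and rank 8 is 388.
Interpolate: 314 + 0.42·(388 − 314) = 314 + 0.42·74 = 345.08.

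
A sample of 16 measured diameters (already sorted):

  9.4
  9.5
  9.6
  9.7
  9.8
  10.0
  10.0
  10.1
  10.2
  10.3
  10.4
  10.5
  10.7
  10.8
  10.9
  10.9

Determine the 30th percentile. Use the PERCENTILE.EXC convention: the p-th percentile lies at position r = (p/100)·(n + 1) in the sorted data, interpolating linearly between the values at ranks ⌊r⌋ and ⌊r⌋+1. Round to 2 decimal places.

9.82

n = 16.
r = (30/100)·(16 + 1) = 5.1.
Rank 5 is 9.8 and rank 6 is 10.0.
Interpolate: 9.8 + 0.1·(10.0 − 9.8) = 9.8 + 0.1·0.2 = 9.82.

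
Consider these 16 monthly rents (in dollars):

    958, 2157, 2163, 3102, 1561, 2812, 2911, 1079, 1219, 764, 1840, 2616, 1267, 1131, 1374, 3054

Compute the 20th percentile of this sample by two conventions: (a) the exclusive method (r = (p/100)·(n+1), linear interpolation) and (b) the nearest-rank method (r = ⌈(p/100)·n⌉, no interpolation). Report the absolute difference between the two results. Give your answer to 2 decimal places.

Sorted: 764, 958, 1079, 1131, 1219, 1267, 1374, 1561, 1840, 2157, 2163, 2616, 2812, 2911, 3054, 3102.
n = 16.
(a) r = 3.4; between ranks 3 (1079) and 4 (1131): 1099.8.
(b) the nearest-rank method: rank 4 → 1131.
|1099.8 − 1131| = 31.2.

31.20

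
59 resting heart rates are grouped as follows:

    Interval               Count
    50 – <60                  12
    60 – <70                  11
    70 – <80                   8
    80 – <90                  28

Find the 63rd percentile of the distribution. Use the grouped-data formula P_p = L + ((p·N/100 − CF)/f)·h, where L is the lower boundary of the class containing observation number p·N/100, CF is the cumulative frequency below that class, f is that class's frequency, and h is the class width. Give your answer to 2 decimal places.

82.20

N = 59; target position k = 63/100 · 59 = 37.17.
Cumulative frequencies: 12, 23, 31, 59.
Observation 37.17 falls in the class 80 – <90.
L = 80, CF = 31, f = 28, h = 10.
P63 = 80 + ((37.17 − 31)/28)·10 = 80 + 2.20357 = 82.2036.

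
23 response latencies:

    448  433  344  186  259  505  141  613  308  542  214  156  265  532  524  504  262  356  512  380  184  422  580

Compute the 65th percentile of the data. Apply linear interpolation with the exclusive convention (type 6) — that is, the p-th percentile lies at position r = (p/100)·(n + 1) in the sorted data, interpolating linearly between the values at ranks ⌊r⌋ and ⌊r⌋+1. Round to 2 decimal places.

481.60

Sorted: 141, 156, 184, 186, 214, 259, 262, 265, 308, 344, 356, 380, 422, 433, 448, 504, 505, 512, 524, 532, 542, 580, 613.
n = 23.
r = (65/100)·(23 + 1) = 15.6.
Rank 15 is 448 and rank 16 is 504.
Interpolate: 448 + 0.6·(504 − 448) = 448 + 0.6·56 = 481.6.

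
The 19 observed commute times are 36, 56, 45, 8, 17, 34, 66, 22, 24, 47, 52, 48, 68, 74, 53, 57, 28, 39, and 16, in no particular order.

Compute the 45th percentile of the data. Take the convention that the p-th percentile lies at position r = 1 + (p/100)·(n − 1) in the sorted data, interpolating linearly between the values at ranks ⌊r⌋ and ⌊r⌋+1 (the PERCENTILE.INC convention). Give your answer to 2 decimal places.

39.60

Sorted: 8, 16, 17, 22, 24, 28, 34, 36, 39, 45, 47, 48, 52, 53, 56, 57, 66, 68, 74.
n = 19.
r = 1 + (45/100)·(19 − 1) = 1 + 8.1 = 9.1.
Rank 9 is 39 and rank 10 is 45.
Interpolate: 39 + 0.1·(45 − 39) = 39 + 0.1·6 = 39.6.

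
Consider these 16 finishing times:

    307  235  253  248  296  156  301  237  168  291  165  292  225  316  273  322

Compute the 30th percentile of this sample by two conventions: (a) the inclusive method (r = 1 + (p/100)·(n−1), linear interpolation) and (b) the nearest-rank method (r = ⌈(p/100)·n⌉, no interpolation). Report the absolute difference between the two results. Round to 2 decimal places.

1.00

Sorted: 156, 165, 168, 225, 235, 237, 248, 253, 273, 291, 292, 296, 301, 307, 316, 322.
n = 16.
(a) r = 5.5; between ranks 5 (235) and 6 (237): 236.
(b) the nearest-rank method: rank 5 → 235.
|236 − 235| = 1.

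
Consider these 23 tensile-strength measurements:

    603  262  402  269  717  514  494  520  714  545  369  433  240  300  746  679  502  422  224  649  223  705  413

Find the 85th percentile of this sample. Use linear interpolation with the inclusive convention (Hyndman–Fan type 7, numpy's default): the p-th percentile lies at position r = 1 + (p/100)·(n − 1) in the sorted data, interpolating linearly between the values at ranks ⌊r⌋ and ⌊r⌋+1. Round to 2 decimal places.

Sorted: 223, 224, 240, 262, 269, 300, 369, 402, 413, 422, 433, 494, 502, 514, 520, 545, 603, 649, 679, 705, 714, 717, 746.
n = 23.
r = 1 + (85/100)·(23 − 1) = 1 + 18.7 = 19.7.
Rank 19 is 679 and rank 20 is 705.
Interpolate: 679 + 0.7·(705 − 679) = 679 + 0.7·26 = 697.2.

697.20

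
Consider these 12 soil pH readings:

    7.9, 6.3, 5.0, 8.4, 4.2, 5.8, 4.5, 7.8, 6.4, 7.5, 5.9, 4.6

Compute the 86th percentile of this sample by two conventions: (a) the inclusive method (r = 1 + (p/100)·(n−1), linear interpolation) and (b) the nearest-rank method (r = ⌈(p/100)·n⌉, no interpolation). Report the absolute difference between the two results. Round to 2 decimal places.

0.05

Sorted: 4.2, 4.5, 4.6, 5.0, 5.8, 5.9, 6.3, 6.4, 7.5, 7.8, 7.9, 8.4.
n = 12.
(a) r = 10.46; between ranks 10 (7.8) and 11 (7.9): 7.846.
(b) the nearest-rank method: rank 11 → 7.9.
|7.846 − 7.9| = 0.054.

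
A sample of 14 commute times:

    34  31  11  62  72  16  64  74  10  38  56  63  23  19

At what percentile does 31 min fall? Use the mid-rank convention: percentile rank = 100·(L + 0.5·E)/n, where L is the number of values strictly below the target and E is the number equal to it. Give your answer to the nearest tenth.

Sorted: 10, 11, 16, 19, 23, 31, 34, 38, 56, 62, 63, 64, 72, 74.
Count below 31: L = 5; count equal: E = 1; n = 14.
Percentile rank = 100·(5 + 0.5·1)/14 = 100·5.5/14 = 39.29.

39.3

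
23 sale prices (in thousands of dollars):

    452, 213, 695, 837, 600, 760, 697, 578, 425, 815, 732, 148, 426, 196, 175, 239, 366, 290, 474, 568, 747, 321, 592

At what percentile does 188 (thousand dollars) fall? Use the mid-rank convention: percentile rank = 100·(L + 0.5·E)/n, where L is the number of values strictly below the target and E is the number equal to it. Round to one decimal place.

Sorted: 148, 175, 196, 213, 239, 290, 321, 366, 425, 426, 452, 474, 568, 578, 592, 600, 695, 697, 732, 747, 760, 815, 837.
Count below 188: L = 2; count equal: E = 0; n = 23.
Percentile rank = 100·(2 + 0.5·0)/23 = 100·2/23 = 8.696.

8.7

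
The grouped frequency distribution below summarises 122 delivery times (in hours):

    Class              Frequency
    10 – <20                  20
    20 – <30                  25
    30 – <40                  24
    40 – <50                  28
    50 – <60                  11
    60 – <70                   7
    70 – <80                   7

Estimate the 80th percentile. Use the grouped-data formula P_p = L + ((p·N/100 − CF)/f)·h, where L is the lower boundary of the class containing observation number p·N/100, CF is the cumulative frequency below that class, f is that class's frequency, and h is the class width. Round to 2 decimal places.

50.55

N = 122; target position k = 80/100 · 122 = 97.6.
Cumulative frequencies: 20, 45, 69, 97, 108, 115, 122.
Observation 97.6 falls in the class 50 – <60.
L = 50, CF = 97, f = 11, h = 10.
P80 = 50 + ((97.6 − 97)/11)·10 = 50 + 0.545455 = 50.5455.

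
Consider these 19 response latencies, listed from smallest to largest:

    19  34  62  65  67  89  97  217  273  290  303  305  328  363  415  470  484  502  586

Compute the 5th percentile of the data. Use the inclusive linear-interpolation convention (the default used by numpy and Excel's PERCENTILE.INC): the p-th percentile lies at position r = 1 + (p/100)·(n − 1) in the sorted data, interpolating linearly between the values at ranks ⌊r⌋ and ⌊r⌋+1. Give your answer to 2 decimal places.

32.50

n = 19.
r = 1 + (5/100)·(19 − 1) = 1 + 0.9 = 1.9.
Rank 1 is 19 and rank 2 is 34.
Interpolate: 19 + 0.9·(34 − 19) = 19 + 0.9·15 = 32.5.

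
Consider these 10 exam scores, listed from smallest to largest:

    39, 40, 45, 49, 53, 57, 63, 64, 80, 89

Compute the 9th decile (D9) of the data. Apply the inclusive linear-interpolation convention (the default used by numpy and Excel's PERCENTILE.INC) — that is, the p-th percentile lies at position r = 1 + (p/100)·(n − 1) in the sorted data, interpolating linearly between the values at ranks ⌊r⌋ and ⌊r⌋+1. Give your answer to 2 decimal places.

80.90

n = 10.
r = 1 + (90/100)·(10 − 1) = 1 + 8.1 = 9.1.
Rank 9 is 80 and rank 10 is 89.
Interpolate: 80 + 0.1·(89 − 80) = 80 + 0.1·9 = 80.9.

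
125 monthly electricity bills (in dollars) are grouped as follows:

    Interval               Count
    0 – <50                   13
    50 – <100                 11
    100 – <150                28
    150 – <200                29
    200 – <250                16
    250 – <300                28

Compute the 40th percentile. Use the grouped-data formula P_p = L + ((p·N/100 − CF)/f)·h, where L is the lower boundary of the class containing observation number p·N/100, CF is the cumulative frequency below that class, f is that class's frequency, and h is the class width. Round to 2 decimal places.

146.43

N = 125; target position k = 40/100 · 125 = 50.
Cumulative frequencies: 13, 24, 52, 81, 97, 125.
Observation 50 falls in the class 100 – <150.
L = 100, CF = 24, f = 28, h = 50.
P40 = 100 + ((50 − 24)/28)·50 = 100 + 46.4286 = 146.429.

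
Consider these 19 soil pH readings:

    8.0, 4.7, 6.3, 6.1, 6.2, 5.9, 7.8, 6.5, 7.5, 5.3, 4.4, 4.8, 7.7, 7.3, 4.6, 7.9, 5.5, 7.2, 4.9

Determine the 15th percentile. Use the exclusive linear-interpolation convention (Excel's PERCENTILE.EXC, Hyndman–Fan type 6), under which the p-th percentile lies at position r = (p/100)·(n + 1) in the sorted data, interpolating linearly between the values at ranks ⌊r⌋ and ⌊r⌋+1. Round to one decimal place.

Sorted: 4.4, 4.6, 4.7, 4.8, 4.9, 5.3, 5.5, 5.9, 6.1, 6.2, 6.3, 6.5, 7.2, 7.3, 7.5, 7.7, 7.8, 7.9, 8.0.
n = 19.
r = (15/100)·(19 + 1) = 3.
r is an integer, so P15 is the value at rank 3: 4.7.

4.7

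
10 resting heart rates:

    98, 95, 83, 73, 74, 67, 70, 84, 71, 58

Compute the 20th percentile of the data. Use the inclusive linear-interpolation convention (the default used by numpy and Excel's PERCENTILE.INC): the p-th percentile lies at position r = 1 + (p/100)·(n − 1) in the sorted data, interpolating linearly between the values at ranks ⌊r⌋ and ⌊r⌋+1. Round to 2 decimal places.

69.40

Sorted: 58, 67, 70, 71, 73, 74, 83, 84, 95, 98.
n = 10.
r = 1 + (20/100)·(10 − 1) = 1 + 1.8 = 2.8.
Rank 2 is 67 and rank 3 is 70.
Interpolate: 67 + 0.8·(70 − 67) = 67 + 0.8·3 = 69.4.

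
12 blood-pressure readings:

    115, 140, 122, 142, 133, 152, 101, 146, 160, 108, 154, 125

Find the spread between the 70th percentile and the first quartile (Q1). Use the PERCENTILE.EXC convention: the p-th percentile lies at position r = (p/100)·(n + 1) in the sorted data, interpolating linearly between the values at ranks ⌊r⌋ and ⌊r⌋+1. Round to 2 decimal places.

29.85

Sorted: 101, 108, 115, 122, 125, 133, 140, 142, 146, 152, 154, 160.
n = 12.
P25: r = 3.25; ranks 3–4 are 115, 122; interpolating gives 116.75.
P70: r = 9.1; ranks 9–10 are 146, 152; interpolating gives 146.6.
Difference: 146.6 − 116.75 = 29.85.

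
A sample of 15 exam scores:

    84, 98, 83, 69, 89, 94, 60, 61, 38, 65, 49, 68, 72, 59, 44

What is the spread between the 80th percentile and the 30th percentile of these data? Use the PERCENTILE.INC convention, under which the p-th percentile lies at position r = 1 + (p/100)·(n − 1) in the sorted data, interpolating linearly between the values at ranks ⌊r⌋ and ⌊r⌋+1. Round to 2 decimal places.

24.80

Sorted: 38, 44, 49, 59, 60, 61, 65, 68, 69, 72, 83, 84, 89, 94, 98.
n = 15.
P30: r = 5.2; ranks 5–6 are 60, 61; interpolating gives 60.2.
P80: r = 12.2; ranks 12–13 are 84, 89; interpolating gives 85.
Difference: 85 − 60.2 = 24.8.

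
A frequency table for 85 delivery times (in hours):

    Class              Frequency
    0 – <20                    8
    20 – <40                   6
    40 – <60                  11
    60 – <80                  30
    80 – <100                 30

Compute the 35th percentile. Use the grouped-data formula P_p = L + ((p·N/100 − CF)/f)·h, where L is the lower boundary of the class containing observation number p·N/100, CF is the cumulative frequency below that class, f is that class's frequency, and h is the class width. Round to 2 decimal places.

N = 85; target position k = 35/100 · 85 = 29.75.
Cumulative frequencies: 8, 14, 25, 55, 85.
Observation 29.75 falls in the class 60 – <80.
L = 60, CF = 25, f = 30, h = 20.
P35 = 60 + ((29.75 − 25)/30)·20 = 60 + 3.16667 = 63.1667.

63.17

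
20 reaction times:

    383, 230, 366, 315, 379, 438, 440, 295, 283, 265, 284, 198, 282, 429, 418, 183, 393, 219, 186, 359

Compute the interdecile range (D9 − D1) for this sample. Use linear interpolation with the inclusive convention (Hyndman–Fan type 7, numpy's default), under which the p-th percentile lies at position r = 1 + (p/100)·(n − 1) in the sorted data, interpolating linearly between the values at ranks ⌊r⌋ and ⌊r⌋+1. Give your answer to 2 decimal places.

Sorted: 183, 186, 198, 219, 230, 265, 282, 283, 284, 295, 315, 359, 366, 379, 383, 393, 418, 429, 438, 440.
n = 20.
P10: r = 2.9; ranks 2–3 are 186, 198; interpolating gives 196.8.
P90: r = 18.1; ranks 18–19 are 429, 438; interpolating gives 429.9.
Difference: 429.9 − 196.8 = 233.1.

233.10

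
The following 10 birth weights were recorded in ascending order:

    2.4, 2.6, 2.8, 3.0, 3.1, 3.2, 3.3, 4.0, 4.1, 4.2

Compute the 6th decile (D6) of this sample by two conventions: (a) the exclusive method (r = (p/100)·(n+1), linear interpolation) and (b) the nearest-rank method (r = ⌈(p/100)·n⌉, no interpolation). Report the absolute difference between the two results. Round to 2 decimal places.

0.06

n = 10.
(a) r = 6.6; between ranks 6 (3.2) and 7 (3.3): 3.26.
(b) the nearest-rank method: rank 6 → 3.2.
|3.26 − 3.2| = 0.06.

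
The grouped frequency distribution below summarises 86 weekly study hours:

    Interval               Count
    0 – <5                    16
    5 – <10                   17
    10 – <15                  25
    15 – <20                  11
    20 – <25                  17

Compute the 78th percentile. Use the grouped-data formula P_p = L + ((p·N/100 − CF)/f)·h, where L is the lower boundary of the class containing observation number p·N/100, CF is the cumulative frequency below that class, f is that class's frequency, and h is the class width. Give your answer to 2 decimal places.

19.13

N = 86; target position k = 78/100 · 86 = 67.08.
Cumulative frequencies: 16, 33, 58, 69, 86.
Observation 67.08 falls in the class 15 – <20.
L = 15, CF = 58, f = 11, h = 5.
P78 = 15 + ((67.08 − 58)/11)·5 = 15 + 4.12727 = 19.1273.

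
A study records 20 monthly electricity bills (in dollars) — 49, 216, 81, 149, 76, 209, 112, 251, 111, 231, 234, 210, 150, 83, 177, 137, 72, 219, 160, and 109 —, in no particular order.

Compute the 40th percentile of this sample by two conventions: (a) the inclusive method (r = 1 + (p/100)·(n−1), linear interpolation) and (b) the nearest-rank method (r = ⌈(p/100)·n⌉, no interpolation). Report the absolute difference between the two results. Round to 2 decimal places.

15.00

Sorted: 49, 72, 76, 81, 83, 109, 111, 112, 137, 149, 150, 160, 177, 209, 210, 216, 219, 231, 234, 251.
n = 20.
(a) r = 8.6; between ranks 8 (112) and 9 (137): 127.
(b) the nearest-rank method: rank 8 → 112.
|127 − 112| = 15.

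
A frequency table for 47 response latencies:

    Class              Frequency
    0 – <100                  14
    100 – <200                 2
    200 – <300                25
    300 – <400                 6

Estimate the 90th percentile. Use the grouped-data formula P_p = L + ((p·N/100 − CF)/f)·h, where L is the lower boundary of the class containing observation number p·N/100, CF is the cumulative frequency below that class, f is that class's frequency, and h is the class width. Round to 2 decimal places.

N = 47; target position k = 90/100 · 47 = 42.3.
Cumulative frequencies: 14, 16, 41, 47.
Observation 42.3 falls in the class 300 – <400.
L = 300, CF = 41, f = 6, h = 100.
P90 = 300 + ((42.3 − 41)/6)·100 = 300 + 21.6667 = 321.667.

321.67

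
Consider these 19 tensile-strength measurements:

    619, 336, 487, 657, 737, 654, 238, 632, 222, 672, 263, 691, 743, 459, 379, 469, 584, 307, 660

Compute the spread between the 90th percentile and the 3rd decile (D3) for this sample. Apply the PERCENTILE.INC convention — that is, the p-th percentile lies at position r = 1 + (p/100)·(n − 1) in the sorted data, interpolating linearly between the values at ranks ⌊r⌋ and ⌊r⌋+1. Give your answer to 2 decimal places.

Sorted: 222, 238, 263, 307, 336, 379, 459, 469, 487, 584, 619, 632, 654, 657, 660, 672, 691, 737, 743.
n = 19.
P30: r = 6.4; ranks 6–7 are 379, 459; interpolating gives 411.
P90: r = 17.2; ranks 17–18 are 691, 737; interpolating gives 700.2.
Difference: 700.2 − 411 = 289.2.

289.20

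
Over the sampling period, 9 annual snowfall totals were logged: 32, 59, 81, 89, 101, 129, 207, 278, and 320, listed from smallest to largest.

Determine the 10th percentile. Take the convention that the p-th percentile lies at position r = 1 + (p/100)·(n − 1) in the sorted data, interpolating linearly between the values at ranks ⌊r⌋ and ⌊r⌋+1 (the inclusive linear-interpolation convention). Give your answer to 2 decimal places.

n = 9.
r = 1 + (10/100)·(9 − 1) = 1 + 0.8 = 1.8.
Rank 1 is 32 and rank 2 is 59.
Interpolate: 32 + 0.8·(59 − 32) = 32 + 0.8·27 = 53.6.

53.60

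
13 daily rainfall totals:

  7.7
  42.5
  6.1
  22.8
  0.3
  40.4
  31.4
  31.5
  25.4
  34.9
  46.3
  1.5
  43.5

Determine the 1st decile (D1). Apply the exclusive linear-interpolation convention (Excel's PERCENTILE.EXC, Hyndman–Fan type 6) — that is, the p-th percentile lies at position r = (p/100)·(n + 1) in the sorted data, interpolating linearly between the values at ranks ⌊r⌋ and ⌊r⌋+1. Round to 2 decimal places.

Sorted: 0.3, 1.5, 6.1, 7.7, 22.8, 25.4, 31.4, 31.5, 34.9, 40.4, 42.5, 43.5, 46.3.
n = 13.
r = (10/100)·(13 + 1) = 1.4.
Rank 1 is 0.3 and rank 2 is 1.5.
Interpolate: 0.3 + 0.4·(1.5 − 0.3) = 0.3 + 0.4·1.2 = 0.78.

0.78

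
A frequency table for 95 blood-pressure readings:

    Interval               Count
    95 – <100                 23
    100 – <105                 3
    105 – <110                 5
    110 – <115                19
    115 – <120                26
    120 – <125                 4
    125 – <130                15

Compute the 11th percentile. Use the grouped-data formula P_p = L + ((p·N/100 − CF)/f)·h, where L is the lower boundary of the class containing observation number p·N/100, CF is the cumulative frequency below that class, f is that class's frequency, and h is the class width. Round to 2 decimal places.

97.27

N = 95; target position k = 11/100 · 95 = 10.45.
Cumulative frequencies: 23, 26, 31, 50, 76, 80, 95.
Observation 10.45 falls in the class 95 – <100.
L = 95, CF = 0, f = 23, h = 5.
P11 = 95 + ((10.45 − 0)/23)·5 = 95 + 2.27174 = 97.2717.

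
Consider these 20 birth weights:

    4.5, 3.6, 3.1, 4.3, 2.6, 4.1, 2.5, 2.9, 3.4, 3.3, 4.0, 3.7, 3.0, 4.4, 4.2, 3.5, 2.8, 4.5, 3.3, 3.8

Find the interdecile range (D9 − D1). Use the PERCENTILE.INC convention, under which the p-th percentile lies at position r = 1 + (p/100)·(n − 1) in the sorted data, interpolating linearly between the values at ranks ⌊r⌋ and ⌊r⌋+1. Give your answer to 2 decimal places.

Sorted: 2.5, 2.6, 2.8, 2.9, 3.0, 3.1, 3.3, 3.3, 3.4, 3.5, 3.6, 3.7, 3.8, 4.0, 4.1, 4.2, 4.3, 4.4, 4.5, 4.5.
n = 20.
P10: r = 2.9; ranks 2–3 are 2.6, 2.8; interpolating gives 2.78.
P90: r = 18.1; ranks 18–19 are 4.4, 4.5; interpolating gives 4.41.
Difference: 4.41 − 2.78 = 1.63.

1.63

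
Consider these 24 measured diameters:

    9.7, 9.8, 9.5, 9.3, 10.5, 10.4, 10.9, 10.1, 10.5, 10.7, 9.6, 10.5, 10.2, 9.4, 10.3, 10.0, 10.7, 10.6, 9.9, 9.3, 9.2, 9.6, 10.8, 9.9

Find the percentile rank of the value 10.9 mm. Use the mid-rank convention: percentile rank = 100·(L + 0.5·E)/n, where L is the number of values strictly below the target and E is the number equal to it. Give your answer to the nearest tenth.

Sorted: 9.2, 9.3, 9.3, 9.4, 9.5, 9.6, 9.6, 9.7, 9.8, 9.9, 9.9, 10.0, 10.1, 10.2, 10.3, 10.4, 10.5, 10.5, 10.5, 10.6, 10.7, 10.7, 10.8, 10.9.
Count below 10.9: L = 23; count equal: E = 1; n = 24.
Percentile rank = 100·(23 + 0.5·1)/24 = 100·23.5/24 = 97.92.

97.9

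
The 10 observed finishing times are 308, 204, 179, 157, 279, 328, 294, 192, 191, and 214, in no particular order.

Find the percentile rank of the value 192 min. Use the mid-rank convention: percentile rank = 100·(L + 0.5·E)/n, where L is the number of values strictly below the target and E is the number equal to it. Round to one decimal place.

Sorted: 157, 179, 191, 192, 204, 214, 279, 294, 308, 328.
Count below 192: L = 3; count equal: E = 1; n = 10.
Percentile rank = 100·(3 + 0.5·1)/10 = 100·3.5/10 = 35.

35.0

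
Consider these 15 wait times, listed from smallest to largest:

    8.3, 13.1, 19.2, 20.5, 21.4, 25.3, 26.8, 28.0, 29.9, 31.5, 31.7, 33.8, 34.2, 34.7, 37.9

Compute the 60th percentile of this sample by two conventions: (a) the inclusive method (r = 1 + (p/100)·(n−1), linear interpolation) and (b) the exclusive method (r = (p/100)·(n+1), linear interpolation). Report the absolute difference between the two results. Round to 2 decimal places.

n = 15.
(a) r = 9.4; between ranks 9 (29.9) and 10 (31.5): 30.54.
(b) r = 9.6; between ranks 9 (29.9) and 10 (31.5): 30.86.
|30.54 − 30.86| = 0.32.

0.32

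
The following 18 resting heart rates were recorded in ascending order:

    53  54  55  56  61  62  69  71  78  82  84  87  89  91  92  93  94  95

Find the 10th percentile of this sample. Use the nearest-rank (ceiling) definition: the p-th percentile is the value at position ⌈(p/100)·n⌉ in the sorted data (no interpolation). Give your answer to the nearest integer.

n = 18.
Position = ⌈10/100 · 18⌉ = ⌈1.8⌉ = 2.
The value at rank 2 is 54.

54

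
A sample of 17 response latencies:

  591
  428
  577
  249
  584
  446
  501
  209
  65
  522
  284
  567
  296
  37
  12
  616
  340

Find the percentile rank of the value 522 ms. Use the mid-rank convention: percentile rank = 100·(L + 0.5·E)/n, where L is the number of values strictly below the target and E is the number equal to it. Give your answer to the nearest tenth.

67.6

Sorted: 12, 37, 65, 209, 249, 284, 296, 340, 428, 446, 501, 522, 567, 577, 584, 591, 616.
Count below 522: L = 11; count equal: E = 1; n = 17.
Percentile rank = 100·(11 + 0.5·1)/17 = 100·11.5/17 = 67.65.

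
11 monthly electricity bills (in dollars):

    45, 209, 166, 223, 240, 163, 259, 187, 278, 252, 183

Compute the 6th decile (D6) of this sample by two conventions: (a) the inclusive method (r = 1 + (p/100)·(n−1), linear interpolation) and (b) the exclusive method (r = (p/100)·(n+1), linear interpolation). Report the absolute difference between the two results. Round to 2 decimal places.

3.40

Sorted: 45, 163, 166, 183, 187, 209, 223, 240, 252, 259, 278.
n = 11.
(a) r = 7 → value at rank 7 = 223.
(b) r = 7.2; between ranks 7 (223) and 8 (240): 226.4.
|223 − 226.4| = 3.4.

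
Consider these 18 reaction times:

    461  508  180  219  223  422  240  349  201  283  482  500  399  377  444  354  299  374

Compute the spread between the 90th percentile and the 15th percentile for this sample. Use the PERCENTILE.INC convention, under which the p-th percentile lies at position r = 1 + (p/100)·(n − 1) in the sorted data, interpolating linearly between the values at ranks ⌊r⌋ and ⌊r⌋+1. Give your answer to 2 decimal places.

266.20

Sorted: 180, 201, 219, 223, 240, 283, 299, 349, 354, 374, 377, 399, 422, 444, 461, 482, 500, 508.
n = 18.
P15: r = 3.55; ranks 3–4 are 219, 223; interpolating gives 221.2.
P90: r = 16.3; ranks 16–17 are 482, 500; interpolating gives 487.4.
Difference: 487.4 − 221.2 = 266.2.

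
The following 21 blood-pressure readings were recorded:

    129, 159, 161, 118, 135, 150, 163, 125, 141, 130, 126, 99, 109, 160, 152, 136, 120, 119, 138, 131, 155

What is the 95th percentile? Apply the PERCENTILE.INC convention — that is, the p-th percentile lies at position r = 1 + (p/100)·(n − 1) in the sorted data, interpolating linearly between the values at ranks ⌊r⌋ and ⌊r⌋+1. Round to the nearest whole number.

Sorted: 99, 109, 118, 119, 120, 125, 126, 129, 130, 131, 135, 136, 138, 141, 150, 152, 155, 159, 160, 161, 163.
n = 21.
r = 1 + (95/100)·(21 − 1) = 1 + 19 = 20.
r is an integer, so P95 is the value at rank 20: 161.

161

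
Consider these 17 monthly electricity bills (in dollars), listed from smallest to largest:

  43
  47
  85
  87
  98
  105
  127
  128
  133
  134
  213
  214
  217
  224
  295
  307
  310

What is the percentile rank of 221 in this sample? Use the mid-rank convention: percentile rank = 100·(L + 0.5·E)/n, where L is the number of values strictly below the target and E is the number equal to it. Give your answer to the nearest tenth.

76.5

Count below 221: L = 13; count equal: E = 0; n = 17.
Percentile rank = 100·(13 + 0.5·0)/17 = 100·13/17 = 76.47.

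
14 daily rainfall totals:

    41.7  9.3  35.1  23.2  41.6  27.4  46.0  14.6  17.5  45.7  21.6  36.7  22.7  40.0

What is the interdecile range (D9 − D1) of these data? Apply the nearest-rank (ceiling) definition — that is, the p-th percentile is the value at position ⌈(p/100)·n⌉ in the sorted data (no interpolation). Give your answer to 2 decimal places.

Sorted: 9.3, 14.6, 17.5, 21.6, 22.7, 23.2, 27.4, 35.1, 36.7, 40.0, 41.6, 41.7, 45.7, 46.0.
n = 14.
P10: rank ⌈10/100·14⌉ = 2 → 14.6.
P90: rank ⌈90/100·14⌉ = 13 → 45.7.
Difference: 45.7 − 14.6 = 31.1.

31.10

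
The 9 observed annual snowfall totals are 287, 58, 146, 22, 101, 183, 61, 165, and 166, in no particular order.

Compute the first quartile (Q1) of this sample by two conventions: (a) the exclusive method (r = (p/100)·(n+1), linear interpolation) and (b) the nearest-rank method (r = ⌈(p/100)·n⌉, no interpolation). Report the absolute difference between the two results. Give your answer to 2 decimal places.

Sorted: 22, 58, 61, 101, 146, 165, 166, 183, 287.
n = 9.
(a) r = 2.5; between ranks 2 (58) and 3 (61): 59.5.
(b) the nearest-rank method: rank 3 → 61.
|59.5 − 61| = 1.5.

1.50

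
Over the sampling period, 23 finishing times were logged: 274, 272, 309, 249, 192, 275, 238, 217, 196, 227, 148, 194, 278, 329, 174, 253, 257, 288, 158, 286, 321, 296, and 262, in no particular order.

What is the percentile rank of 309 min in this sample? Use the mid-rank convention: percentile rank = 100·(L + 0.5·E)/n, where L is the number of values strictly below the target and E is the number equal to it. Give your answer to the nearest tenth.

89.1

Sorted: 148, 158, 174, 192, 194, 196, 217, 227, 238, 249, 253, 257, 262, 272, 274, 275, 278, 286, 288, 296, 309, 321, 329.
Count below 309: L = 20; count equal: E = 1; n = 23.
Percentile rank = 100·(20 + 0.5·1)/23 = 100·20.5/23 = 89.13.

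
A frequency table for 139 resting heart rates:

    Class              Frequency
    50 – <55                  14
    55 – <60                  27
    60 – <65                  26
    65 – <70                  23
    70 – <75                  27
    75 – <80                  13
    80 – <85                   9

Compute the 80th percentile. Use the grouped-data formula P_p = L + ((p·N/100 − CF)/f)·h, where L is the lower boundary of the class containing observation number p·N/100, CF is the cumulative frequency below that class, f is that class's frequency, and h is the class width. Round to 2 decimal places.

73.93

N = 139; target position k = 80/100 · 139 = 111.2.
Cumulative frequencies: 14, 41, 67, 90, 117, 130, 139.
Observation 111.2 falls in the class 70 – <75.
L = 70, CF = 90, f = 27, h = 5.
P80 = 70 + ((111.2 − 90)/27)·5 = 70 + 3.92593 = 73.9259.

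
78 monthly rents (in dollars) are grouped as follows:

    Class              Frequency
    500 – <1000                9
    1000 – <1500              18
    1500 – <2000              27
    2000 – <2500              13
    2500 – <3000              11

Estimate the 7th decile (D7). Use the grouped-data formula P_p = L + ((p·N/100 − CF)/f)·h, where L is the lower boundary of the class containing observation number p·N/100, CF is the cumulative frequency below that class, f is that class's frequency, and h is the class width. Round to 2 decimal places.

N = 78; target position k = 70/100 · 78 = 54.6.
Cumulative frequencies: 9, 27, 54, 67, 78.
Observation 54.6 falls in the class 2000 – <2500.
L = 2000, CF = 54, f = 13, h = 500.
P70 = 2000 + ((54.6 − 54)/13)·500 = 2000 + 23.0769 = 2023.08.

2023.08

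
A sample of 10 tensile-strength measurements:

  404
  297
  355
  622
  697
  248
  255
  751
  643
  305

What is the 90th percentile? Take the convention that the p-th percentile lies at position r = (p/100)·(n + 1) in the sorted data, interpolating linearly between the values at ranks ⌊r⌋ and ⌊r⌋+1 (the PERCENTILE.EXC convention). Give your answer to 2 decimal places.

745.60

Sorted: 248, 255, 297, 305, 355, 404, 622, 643, 697, 751.
n = 10.
r = (90/100)·(10 + 1) = 9.9.
Rank 9 is 697 and rank 10 is 751.
Interpolate: 697 + 0.9·(751 − 697) = 697 + 0.9·54 = 745.6.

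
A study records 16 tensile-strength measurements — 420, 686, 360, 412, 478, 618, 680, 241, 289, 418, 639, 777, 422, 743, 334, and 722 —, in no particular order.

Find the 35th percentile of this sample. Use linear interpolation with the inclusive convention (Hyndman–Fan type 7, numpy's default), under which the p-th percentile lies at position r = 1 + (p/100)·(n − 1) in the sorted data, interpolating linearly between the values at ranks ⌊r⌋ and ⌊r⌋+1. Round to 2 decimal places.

Sorted: 241, 289, 334, 360, 412, 418, 420, 422, 478, 618, 639, 680, 686, 722, 743, 777.
n = 16.
r = 1 + (35/100)·(16 − 1) = 1 + 5.25 = 6.25.
Rank 6 is 418 and rank 7 is 420.
Interpolate: 418 + 0.25·(420 − 418) = 418 + 0.25·2 = 418.5.

418.50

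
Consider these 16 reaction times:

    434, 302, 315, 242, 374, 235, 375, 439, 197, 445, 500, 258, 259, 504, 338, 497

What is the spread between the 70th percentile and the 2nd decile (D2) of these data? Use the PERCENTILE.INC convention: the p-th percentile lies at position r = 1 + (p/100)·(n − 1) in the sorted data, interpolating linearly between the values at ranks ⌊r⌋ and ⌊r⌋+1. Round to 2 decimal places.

178.50

Sorted: 197, 235, 242, 258, 259, 302, 315, 338, 374, 375, 434, 439, 445, 497, 500, 504.
n = 16.
P20: r = 4 (integer) → 258.
P70: r = 11.5; ranks 11–12 are 434, 439; interpolating gives 436.5.
Difference: 436.5 − 258 = 178.5.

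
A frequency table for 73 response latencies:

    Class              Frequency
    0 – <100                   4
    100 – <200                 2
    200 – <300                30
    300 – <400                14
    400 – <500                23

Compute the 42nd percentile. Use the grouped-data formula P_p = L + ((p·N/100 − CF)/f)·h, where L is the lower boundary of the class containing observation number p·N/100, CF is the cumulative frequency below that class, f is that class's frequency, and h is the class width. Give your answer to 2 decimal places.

N = 73; target position k = 42/100 · 73 = 30.66.
Cumulative frequencies: 4, 6, 36, 50, 73.
Observation 30.66 falls in the class 200 – <300.
L = 200, CF = 6, f = 30, h = 100.
P42 = 200 + ((30.66 − 6)/30)·100 = 200 + 82.2 = 282.2.

282.20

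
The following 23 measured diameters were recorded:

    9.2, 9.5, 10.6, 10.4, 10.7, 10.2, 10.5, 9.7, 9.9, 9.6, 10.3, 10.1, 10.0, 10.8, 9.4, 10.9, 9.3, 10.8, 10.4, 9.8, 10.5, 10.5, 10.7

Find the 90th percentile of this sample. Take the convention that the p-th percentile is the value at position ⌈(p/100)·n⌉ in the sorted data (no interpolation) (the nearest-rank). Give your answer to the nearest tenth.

10.8

Sorted: 9.2, 9.3, 9.4, 9.5, 9.6, 9.7, 9.8, 9.9, 10.0, 10.1, 10.2, 10.3, 10.4, 10.4, 10.5, 10.5, 10.5, 10.6, 10.7, 10.7, 10.8, 10.8, 10.9.
n = 23.
Position = ⌈90/100 · 23⌉ = ⌈20.7⌉ = 21.
The value at rank 21 is 10.8.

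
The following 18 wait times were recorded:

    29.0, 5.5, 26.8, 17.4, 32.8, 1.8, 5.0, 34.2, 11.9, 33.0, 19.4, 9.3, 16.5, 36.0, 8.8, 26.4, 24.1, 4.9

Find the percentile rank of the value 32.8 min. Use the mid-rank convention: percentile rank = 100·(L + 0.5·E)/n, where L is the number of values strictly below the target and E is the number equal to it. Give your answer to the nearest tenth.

80.6

Sorted: 1.8, 4.9, 5.0, 5.5, 8.8, 9.3, 11.9, 16.5, 17.4, 19.4, 24.1, 26.4, 26.8, 29.0, 32.8, 33.0, 34.2, 36.0.
Count below 32.8: L = 14; count equal: E = 1; n = 18.
Percentile rank = 100·(14 + 0.5·1)/18 = 100·14.5/18 = 80.56.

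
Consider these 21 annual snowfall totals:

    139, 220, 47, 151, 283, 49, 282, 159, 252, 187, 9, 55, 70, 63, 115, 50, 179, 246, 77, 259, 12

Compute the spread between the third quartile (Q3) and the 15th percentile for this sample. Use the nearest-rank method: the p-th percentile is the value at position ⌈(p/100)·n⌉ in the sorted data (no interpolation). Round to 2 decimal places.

Sorted: 9, 12, 47, 49, 50, 55, 63, 70, 77, 115, 139, 151, 159, 179, 187, 220, 246, 252, 259, 282, 283.
n = 21.
P15: rank ⌈15/100·21⌉ = 4 → 49.
P75: rank ⌈75/100·21⌉ = 16 → 220.
Difference: 220 − 49 = 171.

171.00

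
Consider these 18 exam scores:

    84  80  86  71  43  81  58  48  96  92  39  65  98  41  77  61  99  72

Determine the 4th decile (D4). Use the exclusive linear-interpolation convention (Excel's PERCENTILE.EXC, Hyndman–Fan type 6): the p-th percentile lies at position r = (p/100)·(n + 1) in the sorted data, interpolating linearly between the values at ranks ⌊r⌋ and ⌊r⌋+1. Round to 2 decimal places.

68.60

Sorted: 39, 41, 43, 48, 58, 61, 65, 71, 72, 77, 80, 81, 84, 86, 92, 96, 98, 99.
n = 18.
r = (40/100)·(18 + 1) = 7.6.
Rank 7 is 65 and rank 8 is 71.
Interpolate: 65 + 0.6·(71 − 65) = 65 + 0.6·6 = 68.6.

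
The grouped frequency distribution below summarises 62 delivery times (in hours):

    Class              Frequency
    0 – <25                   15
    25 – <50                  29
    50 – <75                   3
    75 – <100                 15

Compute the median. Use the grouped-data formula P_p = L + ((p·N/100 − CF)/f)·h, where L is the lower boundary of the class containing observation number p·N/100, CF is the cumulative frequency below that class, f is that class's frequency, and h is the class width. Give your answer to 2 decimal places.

38.79

N = 62; target position k = 50/100 · 62 = 31.
Cumulative frequencies: 15, 44, 47, 62.
Observation 31 falls in the class 25 – <50.
L = 25, CF = 15, f = 29, h = 25.
P50 = 25 + ((31 − 15)/29)·25 = 25 + 13.7931 = 38.7931.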